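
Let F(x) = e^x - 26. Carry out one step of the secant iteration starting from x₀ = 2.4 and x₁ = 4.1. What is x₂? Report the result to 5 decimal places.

2.91626

F(2.4) = -14.9768236, F(4.1) = 34.3402876
x₂ = 4.1000000 − 34.3402876·(4.1000000 − 2.4000000) / (34.3402876 − (-14.9768236)) = 4.1000000 − (58.3784889)/(49.3171112) = 2.9162630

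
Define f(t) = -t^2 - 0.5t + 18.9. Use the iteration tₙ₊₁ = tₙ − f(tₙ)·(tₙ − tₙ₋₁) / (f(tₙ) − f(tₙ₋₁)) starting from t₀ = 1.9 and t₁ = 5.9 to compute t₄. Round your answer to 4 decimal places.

4.1096

f(1.9) = 14.340000, f(5.9) = -18.860000
t₂ = 5.900000 − (-18.860000)·(5.900000 − 1.900000) / (-18.860000 − 14.340000) = 5.900000 − (-75.440000)/(-33.200000) = 3.627711
f(3.627711) = 3.925859
t₃ = 3.627711 − 3.925859·(3.627711 − 5.900000) / (3.925859 − (-18.860000)) = 3.627711 − (-8.920686)/(22.785859) = 4.019212
f(4.019212) = 0.736330
t₄ = 4.019212 − 0.736330·(4.019212 − 3.627711) / (0.736330 − 3.925859) = 4.019212 − (0.288274)/(-3.189528) = 4.109593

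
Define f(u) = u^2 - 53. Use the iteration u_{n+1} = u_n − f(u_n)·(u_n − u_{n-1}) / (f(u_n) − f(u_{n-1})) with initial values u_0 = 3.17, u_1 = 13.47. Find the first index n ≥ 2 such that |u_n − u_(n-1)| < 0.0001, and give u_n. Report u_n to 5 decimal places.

n = 7, u_n = 7.28011

f(3.17) = -42.9511000, f(13.47) = 128.4409000
u_2 = 13.4700000 − 128.4409000·(10.3000000)/(171.3920000) = 5.7511959;  |Δ| = 7.7188041
f(5.7511959) = -19.9237456
u_3 = 5.7511959 − (-19.9237456)·(-7.7188041)/(-148.3646456) = 6.7877467;  |Δ| = 1.0365508
f(6.7877467) = -6.9264949
u_4 = 6.7877467 − (-6.9264949)·(1.0365508)/(12.9972507) = 7.3401453;  |Δ| = 0.5523986
f(7.3401453) = 0.8777335
u_5 = 7.3401453 − 0.8777335·(0.5523986)/(7.8042284) = 7.2780176;  |Δ| = 0.0621277
f(7.2780176) = -0.0304594
u_6 = 7.2780176 − (-0.0304594)·(-0.0621277)/(-0.9081929) = 7.2801013;  |Δ| = 0.0020837
f(7.2801013) = -0.0001251
u_7 = 7.2801013 − (-0.0001251)·(0.0020837)/(0.0303343) = 7.2801099;  |Δ| = 0.0000086
|u_7 − u_6| = 0.0000086 < 0.0001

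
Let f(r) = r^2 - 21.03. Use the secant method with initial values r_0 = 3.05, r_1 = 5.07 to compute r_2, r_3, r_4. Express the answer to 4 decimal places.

f(3.05) = -11.727500, f(5.07) = 4.674900
r_2 = 5.070000 − 4.674900·(5.070000 − 3.050000) / (4.674900 − (-11.727500)) = 5.070000 − (9.443298)/(16.402400) = 4.494273
f(4.494273) = -0.831507
r_3 = 4.494273 − (-0.831507)·(4.494273 − 5.070000) / (-0.831507 − 4.674900) = 4.494273 − (0.478720)/(-5.506407) = 4.581212
f(4.581212) = -0.042495
r_4 = 4.581212 − (-0.042495)·(4.581212 − 4.494273) / (-0.042495 − (-0.831507)) = 4.581212 − (-0.003694)/(0.789012) = 4.585895

4.4943, 4.5812, 4.5859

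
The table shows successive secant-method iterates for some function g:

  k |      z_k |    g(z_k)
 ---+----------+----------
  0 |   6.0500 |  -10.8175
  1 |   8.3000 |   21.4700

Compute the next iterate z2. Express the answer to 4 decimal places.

z2 = 8.3000 − 21.4700·(8.3000 − 6.0500) / (21.4700 − (-10.8175))
   = 8.3000 − (48.307500)/(32.287500) = 6.803833

6.8038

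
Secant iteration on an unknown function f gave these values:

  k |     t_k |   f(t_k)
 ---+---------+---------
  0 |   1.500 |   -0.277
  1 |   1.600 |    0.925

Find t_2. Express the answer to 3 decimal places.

t_2 = 1.600 − 0.925·(1.600 − 1.500) / (0.925 − (-0.277))
   = 1.600 − (0.09250)/(1.20200) = 1.52304

1.523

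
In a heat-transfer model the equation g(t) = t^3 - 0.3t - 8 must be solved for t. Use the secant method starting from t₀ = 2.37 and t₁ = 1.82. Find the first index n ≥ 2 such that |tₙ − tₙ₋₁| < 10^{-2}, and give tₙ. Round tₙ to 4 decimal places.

n = 4, tₙ = 2.0499

g(2.37) = 4.601053, g(1.82) = -2.517432
t₂ = 1.820000 − (-2.517432)·(-0.550000)/(-7.118485) = 2.014506;  |Δ| = 0.194506
g(2.014506) = -0.429015
t₃ = 2.014506 − (-0.429015)·(0.194506)/(2.088417) = 2.054462;  |Δ| = 0.039957
g(2.054462) = 0.055170
t₄ = 2.054462 − 0.055170·(0.039957)/(0.484185) = 2.049910;  |Δ| = 0.004553
|t₄ − t₃| = 0.004553 < 10^{-2}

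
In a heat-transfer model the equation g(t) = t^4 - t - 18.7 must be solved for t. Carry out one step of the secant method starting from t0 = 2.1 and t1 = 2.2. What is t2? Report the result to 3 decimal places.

2.135

g(2.1) = -1.35190, g(2.2) = 2.52560
t2 = 2.20000 − 2.52560·(2.20000 − 2.10000) / (2.52560 − (-1.35190)) = 2.20000 − (0.25256)/(3.87750) = 2.13487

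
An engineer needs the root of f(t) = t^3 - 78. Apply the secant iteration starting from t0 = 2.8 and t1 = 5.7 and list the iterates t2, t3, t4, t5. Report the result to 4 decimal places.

f(2.8) = -56.048000, f(5.7) = 107.193000
t2 = 5.700000 − 107.193000·(5.700000 − 2.800000) / (107.193000 − (-56.048000)) = 5.700000 − (310.859700)/(163.241000) = 3.795701
f(3.795701) = -23.314029
t3 = 3.795701 − (-23.314029)·(3.795701 − 5.700000) / (-23.314029 − 107.193000) = 3.795701 − (44.396886)/(-130.507029) = 4.135889
f(4.135889) = -7.253253
t4 = 4.135889 − (-7.253253)·(4.135889 − 3.795701) / (-7.253253 − (-23.314029)) = 4.135889 − (-2.467467)/(16.060777) = 4.289522
f(4.289522) = 0.927182
t5 = 4.289522 − 0.927182·(4.289522 − 4.135889) / (0.927182 − (-7.253253)) = 4.289522 − (0.142446)/(8.180435) = 4.272109

3.7957, 4.1359, 4.2895, 4.2721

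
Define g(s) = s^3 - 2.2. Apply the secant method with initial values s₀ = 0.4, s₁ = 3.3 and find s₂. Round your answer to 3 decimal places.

0.573

g(0.4) = -2.13600, g(3.3) = 33.73700
s₂ = 3.30000 − 33.73700·(3.30000 − 0.40000) / (33.73700 − (-2.13600)) = 3.30000 − (97.83730)/(35.87300) = 0.57268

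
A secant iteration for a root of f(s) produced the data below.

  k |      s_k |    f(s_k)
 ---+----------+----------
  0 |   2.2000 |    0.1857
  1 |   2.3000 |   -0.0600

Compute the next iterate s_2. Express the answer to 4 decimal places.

2.2756

s_2 = 2.3000 − (-0.0600)·(2.3000 − 2.2000) / (-0.0600 − 0.1857)
   = 2.3000 − (-0.006000)/(-0.245700) = 2.275580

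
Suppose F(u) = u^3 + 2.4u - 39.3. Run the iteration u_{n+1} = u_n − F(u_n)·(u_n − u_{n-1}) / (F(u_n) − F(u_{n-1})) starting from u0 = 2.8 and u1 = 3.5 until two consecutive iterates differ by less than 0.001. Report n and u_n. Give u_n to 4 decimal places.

F(2.8) = -10.628000, F(3.5) = 11.975000
u2 = 3.500000 − 11.975000·(0.700000)/(22.603000) = 3.129142;  |Δ| = 0.370858
F(3.129142) = -1.150968
u3 = 3.129142 − (-1.150968)·(-0.370858)/(-13.125968) = 3.161661;  |Δ| = 0.032519
F(3.161661) = -0.107723
u4 = 3.161661 − (-0.107723)·(0.032519)/(1.043245) = 3.165019;  |Δ| = 0.003358
F(3.165019) = 0.001139
u5 = 3.165019 − 0.001139·(0.003358)/(0.108862) = 3.164984;  |Δ| = 0.000035
|u5 − u4| = 0.000035 < 0.001

n = 5, u_n = 3.1650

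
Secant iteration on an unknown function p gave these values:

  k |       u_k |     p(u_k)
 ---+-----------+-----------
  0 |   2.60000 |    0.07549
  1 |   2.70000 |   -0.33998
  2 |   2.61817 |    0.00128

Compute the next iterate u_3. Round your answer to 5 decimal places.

2.61848

u_3 = 2.61817 − 0.00128·(2.61817 − 2.70000) / (0.00128 − (-0.33998))
   = 2.61817 − (-0.0001047)/(0.3412600) = 2.6184769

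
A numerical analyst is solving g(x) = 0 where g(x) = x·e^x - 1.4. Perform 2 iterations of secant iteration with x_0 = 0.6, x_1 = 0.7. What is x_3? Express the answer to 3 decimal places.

g(0.6) = -0.30673, g(0.7) = 0.00963
x_2 = 0.70000 − 0.00963·(0.70000 − 0.60000) / (0.00963 − (-0.30673)) = 0.70000 − (0.00096)/(0.31636) = 0.69696
g(0.69696) = -0.00077
x_3 = 0.69696 − (-0.00077)·(0.69696 − 0.70000) / (-0.00077 − 0.00963) = 0.69696 − (0.00000)/(-0.01039) = 0.69718

0.697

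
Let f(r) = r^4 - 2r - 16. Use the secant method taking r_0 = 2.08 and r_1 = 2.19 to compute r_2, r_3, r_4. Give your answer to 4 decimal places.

f(2.08) = -1.442263, f(2.19) = 2.622575
r_2 = 2.190000 − 2.622575·(2.190000 − 2.080000) / (2.622575 − (-1.442263)) = 2.190000 − (0.288483)/(4.064838) = 2.119030
f(2.119030) = -0.075388
r_3 = 2.119030 − (-0.075388)·(2.119030 − 2.190000) / (-0.075388 − 2.622575) = 2.119030 − (0.005350)/(-2.697963) = 2.121013
f(2.121013) = -0.003771
r_4 = 2.121013 − (-0.003771)·(2.121013 − 2.119030) / (-0.003771 − (-0.075388)) = 2.121013 − (-0.000007)/(0.071616) = 2.121117

2.1190, 2.1210, 2.1211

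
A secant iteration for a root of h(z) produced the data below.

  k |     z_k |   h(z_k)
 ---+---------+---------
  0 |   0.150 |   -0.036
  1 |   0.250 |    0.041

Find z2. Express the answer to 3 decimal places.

0.197

z2 = 0.250 − 0.041·(0.250 − 0.150) / (0.041 − (-0.036))
   = 0.250 − (0.00410)/(0.07700) = 0.19675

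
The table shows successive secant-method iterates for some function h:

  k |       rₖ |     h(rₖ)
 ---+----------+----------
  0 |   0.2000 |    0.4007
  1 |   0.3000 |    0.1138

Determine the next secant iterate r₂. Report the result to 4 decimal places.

0.3397

r₂ = 0.3000 − 0.1138·(0.3000 − 0.2000) / (0.1138 − 0.4007)
   = 0.3000 − (0.011380)/(-0.286900) = 0.339665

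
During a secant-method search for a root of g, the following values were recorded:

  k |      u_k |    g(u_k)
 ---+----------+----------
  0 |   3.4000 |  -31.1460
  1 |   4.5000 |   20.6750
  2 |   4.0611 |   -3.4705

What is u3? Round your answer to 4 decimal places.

u3 = 4.0611 − (-3.4705)·(4.0611 − 4.5000) / (-3.4705 − 20.6750)
   = 4.0611 − (1.523202)/(-24.145500) = 4.124184

4.1242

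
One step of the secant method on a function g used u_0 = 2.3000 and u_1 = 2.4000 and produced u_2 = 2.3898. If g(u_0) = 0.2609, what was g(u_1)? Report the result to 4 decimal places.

-0.0296

The secant line through (2.3000, 0.2609) and (2.4000, g(u_1)) crosses zero at u_2 = 2.3898.
So (2.3000, 0.2609), (2.4000, g(u_1)), (2.3898, 0) are collinear:
g(u_1) = 0.2609 · (2.4000 − 2.3898) / (2.3000 − 2.3898) = 0.2609 · (0.010200)/(-0.089800) = -0.029635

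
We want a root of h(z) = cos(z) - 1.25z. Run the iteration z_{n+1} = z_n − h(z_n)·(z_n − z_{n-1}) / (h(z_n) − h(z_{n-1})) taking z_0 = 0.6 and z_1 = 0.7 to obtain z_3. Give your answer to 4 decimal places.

0.6411

h(0.6) = 0.075336, h(0.7) = -0.110158
z_2 = 0.700000 − (-0.110158)·(0.700000 − 0.600000) / (-0.110158 − 0.075336) = 0.700000 − (-0.011016)/(-0.185493) = 0.640614
h(0.640614) = 0.000962
z_3 = 0.640614 − 0.000962·(0.640614 − 0.700000) / (0.000962 − (-0.110158)) = 0.640614 − (-0.000057)/(0.111120) = 0.641128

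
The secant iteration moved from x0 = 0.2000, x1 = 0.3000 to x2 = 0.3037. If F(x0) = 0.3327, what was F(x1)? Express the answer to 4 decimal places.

The secant line through (0.2000, 0.3327) and (0.3000, F(x1)) crosses zero at x2 = 0.3037.
So (0.2000, 0.3327), (0.3000, F(x1)), (0.3037, 0) are collinear:
F(x1) = 0.3327 · (0.3000 − 0.3037) / (0.2000 − 0.3037) = 0.3327 · (-0.003700)/(-0.103700) = 0.011871

0.0119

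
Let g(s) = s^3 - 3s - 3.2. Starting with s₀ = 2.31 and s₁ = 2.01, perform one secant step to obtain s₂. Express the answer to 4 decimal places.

g(2.31) = 2.196391, g(2.01) = -1.109399
s₂ = 2.010000 − (-1.109399)·(2.010000 − 2.310000) / (-1.109399 − 2.196391) = 2.010000 − (0.332820)/(-3.305790) = 2.110678

2.1107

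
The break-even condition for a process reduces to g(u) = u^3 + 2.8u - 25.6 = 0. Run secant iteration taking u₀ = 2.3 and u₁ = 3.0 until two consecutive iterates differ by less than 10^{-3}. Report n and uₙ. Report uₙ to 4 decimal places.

g(2.3) = -6.993000, g(3.0) = 9.800000
u₂ = 3.000000 − 9.800000·(0.700000)/(16.793000) = 2.591496;  |Δ| = 0.408504
g(2.591496) = -0.939698
u₃ = 2.591496 − (-0.939698)·(-0.408504)/(-10.739698) = 2.627240;  |Δ| = 0.035743
g(2.627240) = -0.109503
u₄ = 2.627240 − (-0.109503)·(0.035743)/(0.830195) = 2.631954;  |Δ| = 0.004715
g(2.631954) = 0.001497
u₅ = 2.631954 − 0.001497·(0.004715)/(0.111001) = 2.631890;  |Δ| = 0.000064
|u₅ − u₄| = 0.000064 < 10^{-3}

n = 5, uₙ = 2.6319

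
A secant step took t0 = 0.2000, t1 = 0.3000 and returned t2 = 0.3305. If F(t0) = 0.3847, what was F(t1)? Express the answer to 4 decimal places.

The secant line through (0.2000, 0.3847) and (0.3000, F(t1)) crosses zero at t2 = 0.3305.
So (0.2000, 0.3847), (0.3000, F(t1)), (0.3305, 0) are collinear:
F(t1) = 0.3847 · (0.3000 − 0.3305) / (0.2000 − 0.3305) = 0.3847 · (-0.030500)/(-0.130500) = 0.089911

0.0899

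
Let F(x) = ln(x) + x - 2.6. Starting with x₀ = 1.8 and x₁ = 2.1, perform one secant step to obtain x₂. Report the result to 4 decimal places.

1.9402

F(1.8) = -0.212213, F(2.1) = 0.241937
x₂ = 2.100000 − 0.241937·(2.100000 − 1.800000) / (0.241937 − (-0.212213)) = 2.100000 − (0.072581)/(0.454151) = 1.940183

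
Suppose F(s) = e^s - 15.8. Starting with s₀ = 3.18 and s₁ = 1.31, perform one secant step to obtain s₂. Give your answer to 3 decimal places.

2.422

F(3.18) = 8.24675, F(1.31) = -12.09383
s₂ = 1.31000 − (-12.09383)·(1.31000 − 3.18000) / (-12.09383 − 8.24675) = 1.31000 − (22.61546)/(-20.34058) = 2.42184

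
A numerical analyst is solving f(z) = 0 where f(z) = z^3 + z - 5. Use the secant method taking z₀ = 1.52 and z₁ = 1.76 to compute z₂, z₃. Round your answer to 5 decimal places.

f(1.52) = 0.0318080, f(1.76) = 2.2117760
z₂ = 1.7600000 − 2.2117760·(1.7600000 − 1.5200000) / (2.2117760 − 0.0318080) = 1.7600000 − (0.5308262)/(2.1799680) = 1.5164982
f(1.5164982) = 0.0040900
z₃ = 1.5164982 − 0.0040900·(1.5164982 − 1.7600000) / (0.0040900 − 2.2117760) = 1.5164982 − (-0.0009959)/(-2.2076860) = 1.5160470

1.51650, 1.51605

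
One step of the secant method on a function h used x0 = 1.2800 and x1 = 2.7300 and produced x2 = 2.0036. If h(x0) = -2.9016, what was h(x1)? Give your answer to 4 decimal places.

The secant line through (1.2800, -2.9016) and (2.7300, h(x1)) crosses zero at x2 = 2.0036.
So (1.2800, -2.9016), (2.7300, h(x1)), (2.0036, 0) are collinear:
h(x1) = -2.9016 · (2.7300 − 2.0036) / (1.2800 − 2.0036) = -2.9016 · (0.726400)/(-0.723600) = 2.912828

2.9128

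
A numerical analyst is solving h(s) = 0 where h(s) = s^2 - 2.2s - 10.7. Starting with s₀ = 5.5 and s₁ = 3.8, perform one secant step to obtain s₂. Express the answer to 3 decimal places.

h(5.5) = 7.45000, h(3.8) = -4.62000
s₂ = 3.80000 − (-4.62000)·(3.80000 − 5.50000) / (-4.62000 − 7.45000) = 3.80000 − (7.85400)/(-12.07000) = 4.45070

4.451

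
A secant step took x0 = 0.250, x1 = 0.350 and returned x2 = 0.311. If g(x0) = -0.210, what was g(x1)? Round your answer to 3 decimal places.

The secant line through (0.250, -0.210) and (0.350, g(x1)) crosses zero at x2 = 0.311.
So (0.250, -0.210), (0.350, g(x1)), (0.311, 0) are collinear:
g(x1) = -0.210 · (0.350 − 0.311) / (0.250 − 0.311) = -0.210 · (0.03900)/(-0.06100) = 0.13426

0.134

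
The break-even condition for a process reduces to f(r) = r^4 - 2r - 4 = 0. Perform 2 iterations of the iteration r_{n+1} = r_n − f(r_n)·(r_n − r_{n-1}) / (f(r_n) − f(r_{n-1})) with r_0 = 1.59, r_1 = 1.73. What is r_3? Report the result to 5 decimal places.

1.64254

f(1.59) = -0.7887104, f(1.73) = 1.4974504
r_2 = 1.7300000 − 1.4974504·(1.7300000 − 1.5900000) / (1.4974504 − (-0.7887104)) = 1.7300000 − (0.2096431)/(2.2861608) = 1.6382991
f(1.6382991) = -0.0726141
r_3 = 1.6382991 − (-0.0726141)·(1.6382991 − 1.7300000) / (-0.0726141 − 1.4974504) = 1.6382991 − (0.0066588)/(-1.5700645) = 1.6425402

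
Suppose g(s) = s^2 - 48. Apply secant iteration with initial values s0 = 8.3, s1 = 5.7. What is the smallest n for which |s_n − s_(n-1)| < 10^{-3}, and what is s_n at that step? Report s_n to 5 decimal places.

n = 5, s_n = 6.92820

g(8.3) = 20.8900000, g(5.7) = -15.5100000
s2 = 5.7000000 − (-15.5100000)·(-2.6000000)/(-36.4000000) = 6.8078571;  |Δ| = 1.1078571
g(6.8078571) = -1.6530811
s3 = 6.8078571 − (-1.6530811)·(1.1078571)/(13.8569189) = 6.9400206;  |Δ| = 0.1321634
g(6.9400206) = 0.1638854
s4 = 6.9400206 − 0.1638854·(0.1321634)/(1.8169665) = 6.9280998;  |Δ| = 0.0119208
g(6.9280998) = -0.0014334
s5 = 6.9280998 − (-0.0014334)·(-0.0119208)/(-0.1653187) = 6.9282031;  |Δ| = 0.0001034
|s5 − s4| = 0.0001034 < 10^{-3}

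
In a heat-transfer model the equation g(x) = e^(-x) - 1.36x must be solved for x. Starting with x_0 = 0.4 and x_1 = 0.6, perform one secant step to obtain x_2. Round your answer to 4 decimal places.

g(0.4) = 0.126320, g(0.6) = -0.267188
x_2 = 0.600000 − (-0.267188)·(0.600000 − 0.400000) / (-0.267188 − 0.126320) = 0.600000 − (-0.053438)/(-0.393508) = 0.464202

0.4642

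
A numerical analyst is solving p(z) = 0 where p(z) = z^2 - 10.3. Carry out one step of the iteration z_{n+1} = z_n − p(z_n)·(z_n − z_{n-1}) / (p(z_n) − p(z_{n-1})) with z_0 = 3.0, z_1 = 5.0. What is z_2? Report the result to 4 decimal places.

3.1625

p(3.0) = -1.300000, p(5.0) = 14.700000
z_2 = 5.000000 − 14.700000·(5.000000 − 3.000000) / (14.700000 − (-1.300000)) = 5.000000 − (29.400000)/(16.000000) = 3.162500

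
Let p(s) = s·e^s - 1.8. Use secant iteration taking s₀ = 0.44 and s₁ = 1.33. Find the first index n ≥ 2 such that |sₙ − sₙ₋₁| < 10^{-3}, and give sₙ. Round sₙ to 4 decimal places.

n = 6, sₙ = 0.8049

p(0.44) = -1.116809, p(1.33) = 3.228788
s₂ = 1.330000 − 3.228788·(0.890000)/(4.345597) = 0.668728;  |Δ| = 0.661272
p(0.668728) = -0.494808
s₃ = 0.668728 − (-0.494808)·(-0.661272)/(-3.723596) = 0.756601;  |Δ| = 0.087873
p(0.756601) = -0.187668
s₄ = 0.756601 − (-0.187668)·(0.087873)/(0.307139) = 0.810293;  |Δ| = 0.053692
p(0.810293) = 0.021997
s₅ = 0.810293 − 0.021997·(0.053692)/(0.209666) = 0.804660;  |Δ| = 0.005633
p(0.804660) = -0.000833
s₆ = 0.804660 − (-0.000833)·(-0.005633)/(-0.022830) = 0.804865;  |Δ| = 0.000205
|s₆ − s₅| = 0.000205 < 10^{-3}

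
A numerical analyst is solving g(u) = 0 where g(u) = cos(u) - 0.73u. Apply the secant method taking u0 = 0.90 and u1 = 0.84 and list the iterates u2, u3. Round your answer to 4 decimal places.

g(0.90) = -0.035390, g(0.84) = 0.054263
u2 = 0.840000 − 0.054263·(0.840000 − 0.900000) / (0.054263 − (-0.035390)) = 0.840000 − (-0.003256)/(0.089653) = 0.876315
g(0.876315) = 0.000277
u3 = 0.876315 − 0.000277·(0.876315 − 0.840000) / (0.000277 − 0.054263) = 0.876315 − (0.000010)/(-0.053986) = 0.876501

0.8763, 0.8765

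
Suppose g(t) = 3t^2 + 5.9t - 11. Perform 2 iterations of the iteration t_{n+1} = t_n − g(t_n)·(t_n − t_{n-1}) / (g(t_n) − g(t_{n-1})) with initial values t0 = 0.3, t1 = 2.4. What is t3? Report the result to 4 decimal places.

g(0.3) = -8.960000, g(2.4) = 20.440000
t2 = 2.400000 − 20.440000·(2.400000 − 0.300000) / (20.440000 − (-8.960000)) = 2.400000 − (42.924000)/(29.400000) = 0.940000
g(0.940000) = -2.803200
t3 = 0.940000 − (-2.803200)·(0.940000 − 2.400000) / (-2.803200 − 20.440000) = 0.940000 − (4.092672)/(-23.243200) = 1.116080

1.1161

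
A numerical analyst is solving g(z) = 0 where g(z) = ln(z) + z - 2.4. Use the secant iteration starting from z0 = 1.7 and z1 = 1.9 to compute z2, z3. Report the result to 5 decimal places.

g(1.7) = -0.1693717, g(1.9) = 0.1418539
z2 = 1.9000000 − 0.1418539·(1.9000000 − 1.7000000) / (0.1418539 − (-0.1693717)) = 1.9000000 − (0.0283708)/(0.3112256) = 1.8088418
g(1.8088418) = 0.0015285
z3 = 1.8088418 − 0.0015285·(1.8088418 − 1.9000000) / (0.0015285 − 0.1418539) = 1.8088418 − (-0.0001393)/(-0.1403254) = 1.8078488

1.80884, 1.80785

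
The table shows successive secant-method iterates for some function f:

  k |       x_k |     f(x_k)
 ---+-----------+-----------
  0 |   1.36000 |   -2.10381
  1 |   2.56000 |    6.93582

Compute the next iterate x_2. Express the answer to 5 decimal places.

1.63928

x_2 = 2.56000 − 6.93582·(2.56000 − 1.36000) / (6.93582 − (-2.10381))
   = 2.56000 − (8.3229840)/(9.0396300) = 1.6392782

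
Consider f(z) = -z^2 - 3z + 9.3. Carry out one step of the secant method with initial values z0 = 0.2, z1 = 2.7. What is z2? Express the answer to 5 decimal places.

1.66780

f(0.2) = 8.6600000, f(2.7) = -6.0900000
z2 = 2.7000000 − (-6.0900000)·(2.7000000 − 0.2000000) / (-6.0900000 − 8.6600000) = 2.7000000 − (-15.2250000)/(-14.7500000) = 1.6677966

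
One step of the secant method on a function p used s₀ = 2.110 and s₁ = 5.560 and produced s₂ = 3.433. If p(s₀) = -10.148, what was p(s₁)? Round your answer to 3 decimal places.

The secant line through (2.110, -10.148) and (5.560, p(s₁)) crosses zero at s₂ = 3.433.
So (2.110, -10.148), (5.560, p(s₁)), (3.433, 0) are collinear:
p(s₁) = -10.148 · (5.560 − 3.433) / (2.110 − 3.433) = -10.148 · (2.12700)/(-1.32300) = 16.31504

16.315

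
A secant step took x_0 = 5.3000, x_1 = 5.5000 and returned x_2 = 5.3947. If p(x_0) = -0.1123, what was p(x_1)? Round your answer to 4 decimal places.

0.1249

The secant line through (5.3000, -0.1123) and (5.5000, p(x_1)) crosses zero at x_2 = 5.3947.
So (5.3000, -0.1123), (5.5000, p(x_1)), (5.3947, 0) are collinear:
p(x_1) = -0.1123 · (5.5000 − 5.3947) / (5.3000 − 5.3947) = -0.1123 · (0.105300)/(-0.094700) = 0.124870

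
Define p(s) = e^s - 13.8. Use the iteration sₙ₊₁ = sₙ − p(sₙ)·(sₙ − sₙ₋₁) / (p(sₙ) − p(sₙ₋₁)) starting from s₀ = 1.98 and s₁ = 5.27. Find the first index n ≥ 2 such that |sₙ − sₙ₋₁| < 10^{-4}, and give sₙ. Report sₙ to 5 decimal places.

n = 8, sₙ = 2.62467

p(1.98) = -6.5572570, p(5.27) = 180.6159624
s₂ = 5.2700000 − 180.6159624·(3.2900000)/(187.1732195) = 2.0952589;  |Δ| = 3.1747411
p(2.0952589) = -5.6724552
s₃ = 2.0952589 − (-5.6724552)·(-3.1747411)/(-186.2884177) = 2.1919293;  |Δ| = 0.0966704
p(2.1919293) = -4.8475317
s₄ = 2.1919293 − (-4.8475317)·(0.0966704)/(0.8249236) = 2.7599975;  |Δ| = 0.5680682
p(2.7599975) = 1.9998033
s₅ = 2.7599975 − 1.9998033·(0.5680682)/(6.8473349) = 2.5940899;  |Δ| = 0.1659076
p(2.5940899) = -0.4155990
s₆ = 2.5940899 − (-0.4155990)·(-0.1659076)/(-2.4154022) = 2.6226363;  |Δ| = 0.0285464
p(2.6226363) = -0.0280169
s₇ = 2.6226363 − (-0.0280169)·(0.0285464)/(0.3875820) = 2.6246998;  |Δ| = 0.0020635
p(2.6246998) = 0.0004311
s₈ = 2.6246998 − 0.0004311·(0.0020635)/(0.0284481) = 2.6246686;  |Δ| = 0.0000313
|s₈ − s₇| = 0.0000313 < 10^{-4}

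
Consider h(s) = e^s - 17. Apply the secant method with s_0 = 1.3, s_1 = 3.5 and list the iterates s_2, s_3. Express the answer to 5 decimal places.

2.29597, 2.66297

h(1.3) = -13.3307033, h(3.5) = 16.1154520
s_2 = 3.5000000 − 16.1154520·(3.5000000 − 1.3000000) / (16.1154520 − (-13.3307033)) = 3.5000000 − (35.4539943)/(29.4461553) = 2.2959720
h(2.2959720) = -7.0659124
s_3 = 2.2959720 − (-7.0659124)·(2.2959720 − 3.5000000) / (-7.0659124 − 16.1154520) = 2.2959720 − (8.5075560)/(-23.1813643) = 2.6629718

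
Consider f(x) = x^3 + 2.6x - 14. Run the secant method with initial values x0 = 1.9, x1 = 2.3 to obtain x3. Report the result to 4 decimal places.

f(1.9) = -2.201000, f(2.3) = 4.147000
x2 = 2.300000 − 4.147000·(2.300000 − 1.900000) / (4.147000 − (-2.201000)) = 2.300000 − (1.658800)/(6.348000) = 2.038689
f(2.038689) = -0.226096
x3 = 2.038689 − (-0.226096)·(2.038689 − 2.300000) / (-0.226096 − 4.147000) = 2.038689 − (0.059081)/(-4.373096) = 2.052200

2.0522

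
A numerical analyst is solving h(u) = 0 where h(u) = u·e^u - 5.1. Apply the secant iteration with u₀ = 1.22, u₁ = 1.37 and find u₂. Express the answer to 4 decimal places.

h(1.22) = -0.967631, h(1.37) = 0.291430
u₂ = 1.370000 − 0.291430·(1.370000 − 1.220000) / (0.291430 − (-0.967631)) = 1.370000 − (0.043715)/(1.259061) = 1.335280

1.3353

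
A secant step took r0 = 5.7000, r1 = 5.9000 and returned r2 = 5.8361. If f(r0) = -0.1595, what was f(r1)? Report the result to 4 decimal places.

0.0749

The secant line through (5.7000, -0.1595) and (5.9000, f(r1)) crosses zero at r2 = 5.8361.
So (5.7000, -0.1595), (5.9000, f(r1)), (5.8361, 0) are collinear:
f(r1) = -0.1595 · (5.9000 − 5.8361) / (5.7000 − 5.8361) = -0.1595 · (0.063900)/(-0.136100) = 0.074886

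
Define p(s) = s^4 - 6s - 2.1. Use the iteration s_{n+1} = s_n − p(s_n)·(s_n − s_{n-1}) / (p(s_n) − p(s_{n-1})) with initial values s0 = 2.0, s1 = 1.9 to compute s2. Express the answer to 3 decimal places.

1.920

p(2.0) = 1.90000, p(1.9) = -0.46790
s2 = 1.90000 − (-0.46790)·(1.90000 − 2.00000) / (-0.46790 − 1.90000) = 1.90000 − (0.04679)/(-2.36790) = 1.91976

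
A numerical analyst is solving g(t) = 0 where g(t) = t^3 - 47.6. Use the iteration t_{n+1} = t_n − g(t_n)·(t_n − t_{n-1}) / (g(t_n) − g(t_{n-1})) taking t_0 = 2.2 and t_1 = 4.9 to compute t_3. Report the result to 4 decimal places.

g(2.2) = -36.952000, g(4.9) = 70.049000
t_2 = 4.900000 − 70.049000·(4.900000 − 2.200000) / (70.049000 − (-36.952000)) = 4.900000 − (189.132300)/(107.001000) = 3.132425
g(3.132425) = -16.864377
t_3 = 3.132425 − (-16.864377)·(3.132425 − 4.900000) / (-16.864377 − 70.049000) = 3.132425 − (29.809053)/(-86.913377) = 3.475399

3.4754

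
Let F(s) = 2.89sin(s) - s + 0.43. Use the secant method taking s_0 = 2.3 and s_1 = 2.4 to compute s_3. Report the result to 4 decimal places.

2.3943

F(2.3) = 0.285088, F(2.4) = -0.017911
s_2 = 2.400000 − (-0.017911)·(2.400000 − 2.300000) / (-0.017911 − 0.285088) = 2.400000 − (-0.001791)/(-0.302999) = 2.394089
F(2.394089) = 0.000563
s_3 = 2.394089 − 0.000563·(2.394089 − 2.400000) / (0.000563 − (-0.017911)) = 2.394089 − (-0.000003)/(0.018475) = 2.394269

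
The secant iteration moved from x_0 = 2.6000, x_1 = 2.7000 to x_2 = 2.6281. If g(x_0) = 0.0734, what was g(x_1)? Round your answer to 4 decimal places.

-0.1878

The secant line through (2.6000, 0.0734) and (2.7000, g(x_1)) crosses zero at x_2 = 2.6281.
So (2.6000, 0.0734), (2.7000, g(x_1)), (2.6281, 0) are collinear:
g(x_1) = 0.0734 · (2.7000 − 2.6281) / (2.6000 − 2.6281) = 0.0734 · (0.071900)/(-0.028100) = -0.187810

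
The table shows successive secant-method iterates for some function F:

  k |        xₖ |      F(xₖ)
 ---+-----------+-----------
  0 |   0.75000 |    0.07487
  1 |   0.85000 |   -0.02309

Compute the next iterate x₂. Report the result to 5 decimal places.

0.82643

x₂ = 0.85000 − (-0.02309)·(0.85000 − 0.75000) / (-0.02309 − 0.07487)
   = 0.85000 − (-0.0023090)/(-0.0979600) = 0.8264292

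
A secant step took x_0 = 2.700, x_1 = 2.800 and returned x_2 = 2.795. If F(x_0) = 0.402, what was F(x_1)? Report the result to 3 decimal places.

-0.021

The secant line through (2.700, 0.402) and (2.800, F(x_1)) crosses zero at x_2 = 2.795.
So (2.700, 0.402), (2.800, F(x_1)), (2.795, 0) are collinear:
F(x_1) = 0.402 · (2.800 − 2.795) / (2.700 − 2.795) = 0.402 · (0.00500)/(-0.09500) = -0.02116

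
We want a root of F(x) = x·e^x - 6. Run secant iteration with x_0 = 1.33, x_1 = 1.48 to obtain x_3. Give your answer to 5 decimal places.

F(1.33) = -0.9712123, F(1.48) = 0.5015596
x_2 = 1.4800000 − 0.5015596·(1.4800000 − 1.3300000) / (0.5015596 − (-0.9712123)) = 1.4800000 − (0.0752339)/(1.4727719) = 1.4289168
F(1.4289168) = -0.0354511
x_3 = 1.4289168 − (-0.0354511)·(1.4289168 − 1.4800000) / (-0.0354511 − 0.5015596) = 1.4289168 − (0.0018110)/(-0.5370107) = 1.4322891

1.43229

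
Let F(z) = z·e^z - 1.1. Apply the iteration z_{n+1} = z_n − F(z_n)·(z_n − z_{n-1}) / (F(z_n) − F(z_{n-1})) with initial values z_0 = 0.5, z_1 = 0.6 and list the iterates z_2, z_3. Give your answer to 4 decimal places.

0.6025, 0.6023

F(0.5) = -0.275639, F(0.6) = -0.006729
z_2 = 0.600000 − (-0.006729)·(0.600000 − 0.500000) / (-0.006729 − (-0.275639)) = 0.600000 − (-0.000673)/(0.268911) = 0.602502
F(0.602502) = 0.000581
z_3 = 0.602502 − 0.000581·(0.602502 − 0.600000) / (0.000581 − (-0.006729)) = 0.602502 − (0.000001)/(0.007310) = 0.602303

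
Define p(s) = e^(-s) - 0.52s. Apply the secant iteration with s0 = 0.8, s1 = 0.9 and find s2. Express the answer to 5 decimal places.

0.83517

p(0.8) = 0.0333290, p(0.9) = -0.0614303
s2 = 0.9000000 − (-0.0614303)·(0.9000000 − 0.8000000) / (-0.0614303 − 0.0333290) = 0.9000000 − (-0.0061430)/(-0.0947593) = 0.8351722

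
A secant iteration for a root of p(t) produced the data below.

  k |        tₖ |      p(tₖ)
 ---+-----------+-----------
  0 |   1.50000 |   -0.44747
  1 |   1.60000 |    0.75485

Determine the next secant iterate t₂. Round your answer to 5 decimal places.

1.53722

t₂ = 1.60000 − 0.75485·(1.60000 − 1.50000) / (0.75485 − (-0.44747))
   = 1.60000 − (0.0754850)/(1.2023200) = 1.5372172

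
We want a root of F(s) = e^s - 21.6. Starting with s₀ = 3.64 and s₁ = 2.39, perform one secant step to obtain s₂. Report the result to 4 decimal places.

2.8815

F(3.64) = 16.491837, F(2.39) = -10.686506
s₂ = 2.390000 − (-10.686506)·(2.390000 − 3.640000) / (-10.686506 − 16.491837) = 2.390000 − (13.358133)/(-27.178343) = 2.881499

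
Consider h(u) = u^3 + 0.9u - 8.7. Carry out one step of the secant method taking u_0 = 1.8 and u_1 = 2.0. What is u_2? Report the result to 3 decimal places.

h(1.8) = -1.24800, h(2.0) = 1.10000
u_2 = 2.00000 − 1.10000·(2.00000 − 1.80000) / (1.10000 − (-1.24800)) = 2.00000 − (0.22000)/(2.34800) = 1.90630

1.906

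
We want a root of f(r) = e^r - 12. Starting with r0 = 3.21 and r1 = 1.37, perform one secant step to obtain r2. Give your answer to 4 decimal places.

f(3.21) = 12.779086, f(1.37) = -8.064649
r2 = 1.370000 − (-8.064649)·(1.370000 − 3.210000) / (-8.064649 − 12.779086) = 1.370000 − (14.838955)/(-20.843736) = 2.081914

2.0819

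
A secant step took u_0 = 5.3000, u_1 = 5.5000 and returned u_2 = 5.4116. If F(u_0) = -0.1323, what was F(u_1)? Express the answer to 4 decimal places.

0.1048

The secant line through (5.3000, -0.1323) and (5.5000, F(u_1)) crosses zero at u_2 = 5.4116.
So (5.3000, -0.1323), (5.5000, F(u_1)), (5.4116, 0) are collinear:
F(u_1) = -0.1323 · (5.5000 − 5.4116) / (5.3000 − 5.4116) = -0.1323 · (0.088400)/(-0.111600) = 0.104797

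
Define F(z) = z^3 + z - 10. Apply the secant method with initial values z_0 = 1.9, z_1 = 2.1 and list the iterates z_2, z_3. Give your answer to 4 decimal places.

F(1.9) = -1.241000, F(2.1) = 1.361000
z_2 = 2.100000 − 1.361000·(2.100000 − 1.900000) / (1.361000 − (-1.241000)) = 2.100000 − (0.272200)/(2.602000) = 1.995388
F(1.995388) = -0.059826
z_3 = 1.995388 − (-0.059826)·(1.995388 − 2.100000) / (-0.059826 − 1.361000) = 1.995388 − (0.006259)/(-1.420826) = 1.999793

1.9954, 1.9998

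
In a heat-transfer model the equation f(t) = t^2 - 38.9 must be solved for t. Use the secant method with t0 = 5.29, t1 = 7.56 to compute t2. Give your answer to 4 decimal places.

6.1395

f(5.29) = -10.915900, f(7.56) = 18.253600
t2 = 7.560000 − 18.253600·(7.560000 − 5.290000) / (18.253600 − (-10.915900)) = 7.560000 − (41.435672)/(29.169500) = 6.139486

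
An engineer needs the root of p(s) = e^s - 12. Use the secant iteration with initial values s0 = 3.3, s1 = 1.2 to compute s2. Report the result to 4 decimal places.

1.9661

p(3.3) = 15.112639, p(1.2) = -8.679883
s2 = 1.200000 − (-8.679883)·(1.200000 − 3.300000) / (-8.679883 − 15.112639) = 1.200000 − (18.227754)/(-23.792522) = 1.966113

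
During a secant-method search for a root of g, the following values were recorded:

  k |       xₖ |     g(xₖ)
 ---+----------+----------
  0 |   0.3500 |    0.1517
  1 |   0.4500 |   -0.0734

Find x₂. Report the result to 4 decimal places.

x₂ = 0.4500 − (-0.0734)·(0.4500 − 0.3500) / (-0.0734 − 0.1517)
   = 0.4500 − (-0.007340)/(-0.225100) = 0.417392

0.4174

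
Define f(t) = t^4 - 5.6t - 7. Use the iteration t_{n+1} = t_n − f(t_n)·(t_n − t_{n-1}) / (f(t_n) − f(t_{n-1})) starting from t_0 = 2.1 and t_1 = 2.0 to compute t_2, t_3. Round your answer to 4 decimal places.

2.0762, 2.0778

f(2.1) = 0.688100, f(2.0) = -2.200000
t_2 = 2.000000 − (-2.200000)·(2.000000 − 2.100000) / (-2.200000 − 0.688100) = 2.000000 − (0.220000)/(-2.888100) = 2.076175
f(2.076175) = -0.046158
t_3 = 2.076175 − (-0.046158)·(2.076175 − 2.000000) / (-0.046158 − (-2.200000)) = 2.076175 − (-0.003516)/(2.153842) = 2.077807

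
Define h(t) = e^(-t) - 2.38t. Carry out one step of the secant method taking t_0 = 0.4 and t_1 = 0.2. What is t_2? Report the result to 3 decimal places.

h(0.4) = -0.28168, h(0.2) = 0.34273
t_2 = 0.20000 − 0.34273·(0.20000 − 0.40000) / (0.34273 − (-0.28168)) = 0.20000 − (-0.06855)/(0.62441) = 0.30978

0.310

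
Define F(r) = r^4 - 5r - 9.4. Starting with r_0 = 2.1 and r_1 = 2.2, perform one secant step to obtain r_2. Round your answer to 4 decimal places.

F(2.1) = -0.451900, F(2.2) = 3.025600
r_2 = 2.200000 − 3.025600·(2.200000 − 2.100000) / (3.025600 − (-0.451900)) = 2.200000 − (0.302560)/(3.477500) = 2.112995

2.1130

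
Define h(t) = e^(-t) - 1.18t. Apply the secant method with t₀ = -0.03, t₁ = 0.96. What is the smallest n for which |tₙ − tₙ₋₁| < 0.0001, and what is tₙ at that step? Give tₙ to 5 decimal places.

n = 5, tₙ = 0.50927

h(-0.03) = 1.0658545, h(0.96) = -0.7499071
t₂ = 0.9600000 − (-0.7499071)·(0.9900000)/(-1.8157616) = 0.5511313;  |Δ| = 0.4088687
h(0.5511313) = -0.0740375
t₃ = 0.5511313 − (-0.0740375)·(-0.4088687)/(0.6758696) = 0.5063422;  |Δ| = 0.0447891
h(0.5063422) = 0.0052123
t₄ = 0.5063422 − 0.0052123·(-0.0447891)/(0.0792498) = 0.5092880;  |Δ| = 0.0029458
h(0.5092880) = -0.0000366
t₅ = 0.5092880 − (-0.0000366)·(0.0029458)/(-0.0052489) = 0.5092675;  |Δ| = 0.0000205
|t₅ − t₄| = 0.0000205 < 0.0001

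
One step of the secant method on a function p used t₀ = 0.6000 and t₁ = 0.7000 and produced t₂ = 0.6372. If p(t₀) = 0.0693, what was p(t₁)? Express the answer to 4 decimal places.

The secant line through (0.6000, 0.0693) and (0.7000, p(t₁)) crosses zero at t₂ = 0.6372.
So (0.6000, 0.0693), (0.7000, p(t₁)), (0.6372, 0) are collinear:
p(t₁) = 0.0693 · (0.7000 − 0.6372) / (0.6000 − 0.6372) = 0.0693 · (0.062800)/(-0.037200) = -0.116990

-0.1170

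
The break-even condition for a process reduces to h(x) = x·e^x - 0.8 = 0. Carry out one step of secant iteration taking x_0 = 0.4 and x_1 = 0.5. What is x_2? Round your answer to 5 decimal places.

h(0.4) = -0.2032701, h(0.5) = 0.0243606
x_2 = 0.5000000 − 0.0243606·(0.5000000 − 0.4000000) / (0.0243606 − (-0.2032701)) = 0.5000000 − (0.0024361)/(0.2276308) = 0.4892982

0.48930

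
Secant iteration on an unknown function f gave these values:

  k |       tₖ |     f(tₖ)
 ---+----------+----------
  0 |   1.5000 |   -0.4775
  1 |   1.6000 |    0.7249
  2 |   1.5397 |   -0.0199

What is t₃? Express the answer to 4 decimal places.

1.5413

t₃ = 1.5397 − (-0.0199)·(1.5397 − 1.6000) / (-0.0199 − 0.7249)
   = 1.5397 − (0.001200)/(-0.744800) = 1.541311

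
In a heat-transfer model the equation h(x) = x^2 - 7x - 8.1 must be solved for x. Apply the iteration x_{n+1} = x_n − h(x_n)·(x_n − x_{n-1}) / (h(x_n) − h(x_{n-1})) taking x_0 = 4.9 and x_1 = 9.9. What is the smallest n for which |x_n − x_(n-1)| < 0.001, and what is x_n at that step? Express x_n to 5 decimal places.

n = 6, x_n = 8.01110

h(4.9) = -18.3900000, h(9.9) = 20.6100000
x_2 = 9.9000000 − 20.6100000·(5.0000000)/(39.0000000) = 7.2576923;  |Δ| = 2.6423077
h(7.2576923) = -6.2297485
x_3 = 7.2576923 − (-6.2297485)·(-2.6423077)/(-26.8397485) = 7.8709958;  |Δ| = 0.6133035
h(7.8709958) = -1.2443954
x_4 = 7.8709958 − (-1.2443954)·(0.6133035)/(4.9853531) = 8.0240827;  |Δ| = 0.1530869
h(8.0240827) = 0.1173243
x_5 = 8.0240827 − 0.1173243·(0.1530869)/(1.3617197) = 8.0108929;  |Δ| = 0.0131898
h(8.0108929) = -0.0018452
x_6 = 8.0108929 − (-0.0018452)·(-0.0131898)/(-0.1191695) = 8.0110971;  |Δ| = 0.0002042
|x_6 − x_5| = 0.0002042 < 0.001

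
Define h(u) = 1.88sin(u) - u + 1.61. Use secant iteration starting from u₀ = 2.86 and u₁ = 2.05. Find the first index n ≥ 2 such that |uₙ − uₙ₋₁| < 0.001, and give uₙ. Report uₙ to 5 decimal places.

h(2.86) = -0.7275745, h(2.05) = 1.2282413
u₂ = 2.0500000 − 1.2282413·(-0.8100000)/(1.9558157) = 2.5586754;  |Δ| = 0.5086754
h(2.5586754) = 0.0861926
u₃ = 2.5586754 − 0.0861926·(0.5086754)/(-1.1420486) = 2.5970662;  |Δ| = 0.0383907
h(2.5970662) = -0.0132015
u₄ = 2.5970662 − (-0.0132015)·(0.0383907)/(-0.0993941) = 2.5919671;  |Δ| = 0.0050990
h(2.5919671) = 0.0000846
u₅ = 2.5919671 − 0.0000846·(-0.0050990)/(0.0132861) = 2.5919996;  |Δ| = 0.0000325
|u₅ − u₄| = 0.0000325 < 0.001

n = 5, uₙ = 2.59200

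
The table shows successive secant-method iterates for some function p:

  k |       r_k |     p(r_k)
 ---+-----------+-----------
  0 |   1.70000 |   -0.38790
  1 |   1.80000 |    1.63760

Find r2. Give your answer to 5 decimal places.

1.71915

r2 = 1.80000 − 1.63760·(1.80000 − 1.70000) / (1.63760 − (-0.38790))
   = 1.80000 − (0.1637600)/(2.0255000) = 1.7191508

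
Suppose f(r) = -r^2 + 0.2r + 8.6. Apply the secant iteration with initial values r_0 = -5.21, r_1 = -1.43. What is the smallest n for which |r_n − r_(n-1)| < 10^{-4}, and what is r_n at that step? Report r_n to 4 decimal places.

n = 7, r_n = -2.8343

f(-5.21) = -19.586100, f(-1.43) = 6.269100
r_2 = -1.430000 − 6.269100·(3.780000)/(25.855200) = -2.346535;  |Δ| = 0.916535
f(-2.346535) = 2.624466
r_3 = -2.346535 − 2.624466·(-0.916535)/(-3.644634) = -3.006523;  |Δ| = 0.659988
f(-3.006523) = -1.040487
r_4 = -3.006523 − (-1.040487)·(-0.659988)/(-3.664953) = -2.819151;  |Δ| = 0.187372
f(-2.819151) = 0.088555
r_5 = -2.819151 − 0.088555·(0.187372)/(1.129042) = -2.833848;  |Δ| = 0.014696
f(-2.833848) = 0.002538
r_6 = -2.833848 − 0.002538·(-0.014696)/(-0.086017) = -2.834281;  |Δ| = 0.000434
f(-2.834281) = -0.000007
r_7 = -2.834281 − (-0.000007)·(-0.000434)/(-0.002544) = -2.834280;  |Δ| = 0.000001
|r_7 − r_6| = 0.000001 < 10^{-4}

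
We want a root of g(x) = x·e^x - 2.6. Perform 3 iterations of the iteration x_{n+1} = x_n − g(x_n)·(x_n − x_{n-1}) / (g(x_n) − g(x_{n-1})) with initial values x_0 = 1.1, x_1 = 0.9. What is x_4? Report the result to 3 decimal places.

0.978

g(1.1) = 0.70458, g(0.9) = -0.38636
x_2 = 0.90000 − (-0.38636)·(0.90000 − 1.10000) / (-0.38636 − 0.70458) = 0.90000 − (0.07727)/(-1.09094) = 0.97083
g(0.97083) = -0.03688
x_3 = 0.97083 − (-0.03688)·(0.97083 − 0.90000) / (-0.03688 − (-0.38636)) = 0.97083 − (-0.00261)/(0.34948) = 0.97830
g(0.97830) = 0.00223
x_4 = 0.97830 − 0.00223·(0.97830 − 0.97083) / (0.00223 − (-0.03688)) = 0.97830 − (0.00002)/(0.03911) = 0.97788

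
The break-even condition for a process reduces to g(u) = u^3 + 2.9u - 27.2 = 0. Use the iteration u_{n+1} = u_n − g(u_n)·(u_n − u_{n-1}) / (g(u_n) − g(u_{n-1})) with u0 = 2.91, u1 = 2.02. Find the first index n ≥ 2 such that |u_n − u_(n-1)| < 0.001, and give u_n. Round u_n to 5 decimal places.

g(2.91) = 5.8811710, g(2.02) = -13.0995920
u2 = 2.0200000 − (-13.0995920)·(-0.8900000)/(-18.9807630) = 2.6342344;  |Δ| = 0.6142344
g(2.6342344) = -1.2812658
u3 = 2.6342344 − (-1.2812658)·(0.6142344)/(11.8183262) = 2.7008256;  |Δ| = 0.0665913
g(2.7008256) = 0.3334567
u4 = 2.7008256 − 0.3334567·(0.0665913)/(1.6147225) = 2.6870739;  |Δ| = 0.0137518
g(2.6870739) = -0.0058292
u5 = 2.6870739 − (-0.0058292)·(-0.0137518)/(-0.3392859) = 2.6873101;  |Δ| = 0.0002363
|u5 − u4| = 0.0002363 < 0.001

n = 5, u_n = 2.68731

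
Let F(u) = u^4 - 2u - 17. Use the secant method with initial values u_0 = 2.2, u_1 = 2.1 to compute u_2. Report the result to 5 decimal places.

F(2.2) = 2.0256000, F(2.1) = -1.7519000
u_2 = 2.1000000 − (-1.7519000)·(2.1000000 − 2.2000000) / (-1.7519000 − 2.0256000) = 2.1000000 − (0.1751900)/(-3.7775000) = 2.1463772

2.14638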